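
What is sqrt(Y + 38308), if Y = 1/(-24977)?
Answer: sqrt(23898466039955)/24977 ≈ 195.72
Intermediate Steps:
Y = -1/24977 ≈ -4.0037e-5
sqrt(Y + 38308) = sqrt(-1/24977 + 38308) = sqrt(956818915/24977) = sqrt(23898466039955)/24977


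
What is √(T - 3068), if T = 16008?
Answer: 2*√3235 ≈ 113.75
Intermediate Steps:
√(T - 3068) = √(16008 - 3068) = √12940 = 2*√3235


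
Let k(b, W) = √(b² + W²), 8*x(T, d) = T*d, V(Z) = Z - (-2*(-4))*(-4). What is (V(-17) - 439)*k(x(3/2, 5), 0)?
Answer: -795/2 ≈ -397.50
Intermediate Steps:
V(Z) = 32 + Z (V(Z) = Z - 8*(-4) = Z - 1*(-32) = Z + 32 = 32 + Z)
x(T, d) = T*d/8 (x(T, d) = (T*d)/8 = T*d/8)
k(b, W) = √(W² + b²)
(V(-17) - 439)*k(x(3/2, 5), 0) = ((32 - 17) - 439)*√(0² + ((⅛)*(3/2)*5)²) = (15 - 439)*√(0 + ((⅛)*(3*(½))*5)²) = -424*√(0 + ((⅛)*(3/2)*5)²) = -424*√(0 + (15/16)²) = -424*√(0 + 225/256) = -424*√(225/256) = -424*15/16 = -795/2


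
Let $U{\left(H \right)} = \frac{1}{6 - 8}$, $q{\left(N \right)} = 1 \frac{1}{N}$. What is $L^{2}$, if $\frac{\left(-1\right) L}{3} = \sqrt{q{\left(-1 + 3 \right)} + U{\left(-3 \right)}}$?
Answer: $0$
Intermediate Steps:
$q{\left(N \right)} = \frac{1}{N}$
$U{\left(H \right)} = - \frac{1}{2}$ ($U{\left(H \right)} = \frac{1}{-2} = - \frac{1}{2}$)
$L = 0$ ($L = - 3 \sqrt{\frac{1}{-1 + 3} - \frac{1}{2}} = - 3 \sqrt{\frac{1}{2} - \frac{1}{2}} = - 3 \sqrt{0} = \left(-3\right) 0 = 0$)
$L^{2} = 0^{2} = 0$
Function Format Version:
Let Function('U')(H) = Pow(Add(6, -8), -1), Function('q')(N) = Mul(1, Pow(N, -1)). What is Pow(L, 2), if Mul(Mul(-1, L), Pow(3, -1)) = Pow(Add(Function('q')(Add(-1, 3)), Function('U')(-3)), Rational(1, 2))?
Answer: 0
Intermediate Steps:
Function('q')(N) = Pow(N, -1)
Function('U')(H) = Rational(-1, 2) (Function('U')(H) = Pow(-2, -1) = Rational(-1, 2))
L = 0 (L = Mul(-3, Pow(Add(Pow(Add(-1, 3), -1), Rational(-1, 2)), Rational(1, 2))) = Mul(-3, Pow(Add(Pow(2, -1), Rational(-1, 2)), Rational(1, 2))) = Mul(-3, Pow(Add(Rational(1, 2), Rational(-1, 2)), Rational(1, 2))) = Mul(-3, Pow(0, Rational(1, 2))) = Mul(-3, 0) = 0)
Pow(L, 2) = Pow(0, 2) = 0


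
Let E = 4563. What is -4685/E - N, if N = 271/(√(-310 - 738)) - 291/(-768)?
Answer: -1641971/1168128 + 271*I*√262/524 ≈ -1.4056 + 8.3712*I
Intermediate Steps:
N = 97/256 - 271*I*√262/524 (N = 271/(√(-1048)) - 291*(-1/768) = 271/((2*I*√262)) + 97/256 = 271*(-I*√262/524) + 97/256 = -271*I*√262/524 + 97/256 = 97/256 - 271*I*√262/524 ≈ 0.37891 - 8.3712*I)
-4685/E - N = -4685/4563 - (97/256 - 271*I*√262/524) = -4685*1/4563 + (-97/256 + 271*I*√262/524) = -4685/4563 + (-97/256 + 271*I*√262/524) = -1641971/1168128 + 271*I*√262/524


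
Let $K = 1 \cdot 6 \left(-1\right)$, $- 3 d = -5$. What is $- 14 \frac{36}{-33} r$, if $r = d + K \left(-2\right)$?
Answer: $\frac{2296}{11} \approx 208.73$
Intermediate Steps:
$d = \frac{5}{3}$ ($d = \left(- \frac{1}{3}\right) \left(-5\right) = \frac{5}{3} \approx 1.6667$)
$K = -6$ ($K = 6 \left(-1\right) = -6$)
$r = \frac{41}{3}$ ($r = \frac{5}{3} - -12 = \frac{5}{3} + 12 = \frac{41}{3} \approx 13.667$)
$- 14 \frac{36}{-33} r = - 14 \frac{36}{-33} \cdot \frac{41}{3} = - 14 \cdot 36 \left(- \frac{1}{33}\right) \frac{41}{3} = \left(-14\right) \left(- \frac{12}{11}\right) \frac{41}{3} = \frac{168}{11} \cdot \frac{41}{3} = \frac{2296}{11}$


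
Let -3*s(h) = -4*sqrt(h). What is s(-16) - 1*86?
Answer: -86 + 16*I/3 ≈ -86.0 + 5.3333*I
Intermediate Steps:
s(h) = 4*sqrt(h)/3 (s(h) = -(-4)*sqrt(h)/3 = 4*sqrt(h)/3)
s(-16) - 1*86 = 4*sqrt(-16)/3 - 1*86 = 4*(4*I)/3 - 86 = 16*I/3 - 86 = -86 + 16*I/3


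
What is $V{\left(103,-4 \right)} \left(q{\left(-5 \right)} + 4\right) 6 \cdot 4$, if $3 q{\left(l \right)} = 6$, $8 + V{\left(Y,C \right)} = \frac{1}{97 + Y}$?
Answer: $- \frac{28782}{25} \approx -1151.3$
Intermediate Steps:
$V{\left(Y,C \right)} = -8 + \frac{1}{97 + Y}$
$q{\left(l \right)} = 2$ ($q{\left(l \right)} = \frac{1}{3} \cdot 6 = 2$)
$V{\left(103,-4 \right)} \left(q{\left(-5 \right)} + 4\right) 6 \cdot 4 = \frac{-775 - 824}{97 + 103} \left(2 + 4\right) 6 \cdot 4 = \frac{-775 - 824}{200} \cdot 6 \cdot 24 = \frac{1}{200} \left(-1599\right) 144 = \left(- \frac{1599}{200}\right) 144 = - \frac{28782}{25}$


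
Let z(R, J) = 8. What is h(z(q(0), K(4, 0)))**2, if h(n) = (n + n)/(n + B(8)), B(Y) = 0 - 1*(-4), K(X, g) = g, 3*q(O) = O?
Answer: 16/9 ≈ 1.7778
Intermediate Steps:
q(O) = O/3
B(Y) = 4 (B(Y) = 0 + 4 = 4)
h(n) = 2*n/(4 + n) (h(n) = (n + n)/(n + 4) = (2*n)/(4 + n) = 2*n/(4 + n))
h(z(q(0), K(4, 0)))**2 = (2*8/(4 + 8))**2 = (2*8/12)**2 = (2*8*(1/12))**2 = (4/3)**2 = 16/9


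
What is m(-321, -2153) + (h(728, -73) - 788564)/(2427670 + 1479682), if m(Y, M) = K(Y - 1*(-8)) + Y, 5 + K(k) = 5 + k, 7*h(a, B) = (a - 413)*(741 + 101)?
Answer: -1239005921/1953676 ≈ -634.19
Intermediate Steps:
h(a, B) = -49678 + 842*a/7 (h(a, B) = ((a - 413)*(741 + 101))/7 = ((-413 + a)*842)/7 = (-347746 + 842*a)/7 = -49678 + 842*a/7)
K(k) = k (K(k) = -5 + (5 + k) = k)
m(Y, M) = 8 + 2*Y (m(Y, M) = (Y - 1*(-8)) + Y = (Y + 8) + Y = (8 + Y) + Y = 8 + 2*Y)
m(-321, -2153) + (h(728, -73) - 788564)/(2427670 + 1479682) = (8 + 2*(-321)) + ((-49678 + (842/7)*728) - 788564)/(2427670 + 1479682) = (8 - 642) + ((-49678 + 87568) - 788564)/3907352 = -634 + (37890 - 788564)*(1/3907352) = -634 - 750674*1/3907352 = -634 - 375337/1953676 = -1239005921/1953676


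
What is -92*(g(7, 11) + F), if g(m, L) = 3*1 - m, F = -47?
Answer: 4692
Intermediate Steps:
g(m, L) = 3 - m
-92*(g(7, 11) + F) = -92*((3 - 1*7) - 47) = -92*((3 - 7) - 47) = -92*(-4 - 47) = -92*(-51) = 4692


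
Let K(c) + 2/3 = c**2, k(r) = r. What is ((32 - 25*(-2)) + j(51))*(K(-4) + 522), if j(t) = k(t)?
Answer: 214396/3 ≈ 71465.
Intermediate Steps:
j(t) = t
K(c) = -2/3 + c**2
((32 - 25*(-2)) + j(51))*(K(-4) + 522) = ((32 - 25*(-2)) + 51)*((-2/3 + (-4)**2) + 522) = ((32 + 50) + 51)*((-2/3 + 16) + 522) = (82 + 51)*(46/3 + 522) = 133*(1612/3) = 214396/3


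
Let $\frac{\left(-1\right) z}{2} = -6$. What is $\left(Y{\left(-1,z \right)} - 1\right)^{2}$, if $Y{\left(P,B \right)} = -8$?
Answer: $81$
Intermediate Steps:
$z = 12$ ($z = \left(-2\right) \left(-6\right) = 12$)
$\left(Y{\left(-1,z \right)} - 1\right)^{2} = \left(-8 - 1\right)^{2} = \left(-9\right)^{2} = 81$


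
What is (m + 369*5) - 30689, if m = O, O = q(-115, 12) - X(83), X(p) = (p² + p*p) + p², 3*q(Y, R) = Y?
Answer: -148648/3 ≈ -49549.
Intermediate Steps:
q(Y, R) = Y/3
X(p) = 3*p² (X(p) = (p² + p²) + p² = 2*p² + p² = 3*p²)
O = -62116/3 (O = (⅓)*(-115) - 3*83² = -115/3 - 3*6889 = -115/3 - 1*20667 = -115/3 - 20667 = -62116/3 ≈ -20705.)
m = -62116/3 ≈ -20705.
(m + 369*5) - 30689 = (-62116/3 + 369*5) - 30689 = (-62116/3 + 1845) - 30689 = -56581/3 - 30689 = -148648/3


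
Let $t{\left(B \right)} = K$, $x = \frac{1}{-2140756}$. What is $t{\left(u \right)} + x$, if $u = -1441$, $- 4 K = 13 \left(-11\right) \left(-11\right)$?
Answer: $- \frac{420926149}{1070378} \approx -393.25$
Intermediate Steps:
$x = - \frac{1}{2140756} \approx -4.6712 \cdot 10^{-7}$
$K = - \frac{1573}{4}$ ($K = - \frac{13 \left(-11\right) \left(-11\right)}{4} = - \frac{\left(-143\right) \left(-11\right)}{4} = \left(- \frac{1}{4}\right) 1573 = - \frac{1573}{4} \approx -393.25$)
$t{\left(B \right)} = - \frac{1573}{4}$
$t{\left(u \right)} + x = - \frac{1573}{4} - \frac{1}{2140756} = - \frac{420926149}{1070378}$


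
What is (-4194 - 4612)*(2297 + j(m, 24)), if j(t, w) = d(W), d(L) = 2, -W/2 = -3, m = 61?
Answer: -20244994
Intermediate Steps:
W = 6 (W = -2*(-3) = 6)
j(t, w) = 2
(-4194 - 4612)*(2297 + j(m, 24)) = (-4194 - 4612)*(2297 + 2) = -8806*2299 = -20244994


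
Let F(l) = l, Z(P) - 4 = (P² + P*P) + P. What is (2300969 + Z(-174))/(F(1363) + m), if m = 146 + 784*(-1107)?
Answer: -787117/288793 ≈ -2.7255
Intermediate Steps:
Z(P) = 4 + P + 2*P² (Z(P) = 4 + ((P² + P*P) + P) = 4 + ((P² + P²) + P) = 4 + (2*P² + P) = 4 + (P + 2*P²) = 4 + P + 2*P²)
m = -867742 (m = 146 - 867888 = -867742)
(2300969 + Z(-174))/(F(1363) + m) = (2300969 + (4 - 174 + 2*(-174)²))/(1363 - 867742) = (2300969 + (4 - 174 + 2*30276))/(-866379) = (2300969 + (4 - 174 + 60552))*(-1/866379) = (2300969 + 60382)*(-1/866379) = 2361351*(-1/866379) = -787117/288793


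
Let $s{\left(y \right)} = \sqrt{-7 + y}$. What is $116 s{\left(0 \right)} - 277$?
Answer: $-277 + 116 i \sqrt{7} \approx -277.0 + 306.91 i$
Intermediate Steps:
$116 s{\left(0 \right)} - 277 = 116 \sqrt{-7 + 0} - 277 = 116 \sqrt{-7} - 277 = 116 i \sqrt{7} - 277 = -277 + 116 i \sqrt{7}$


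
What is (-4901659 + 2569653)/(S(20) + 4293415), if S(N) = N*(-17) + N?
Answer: -2332006/4293095 ≈ -0.54320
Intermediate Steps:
S(N) = -16*N (S(N) = -17*N + N = -16*N)
(-4901659 + 2569653)/(S(20) + 4293415) = (-4901659 + 2569653)/(-16*20 + 4293415) = -2332006/(-320 + 4293415) = -2332006/4293095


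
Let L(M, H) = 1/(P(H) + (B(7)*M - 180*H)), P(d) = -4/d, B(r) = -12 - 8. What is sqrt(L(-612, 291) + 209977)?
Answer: sqrt(7162303941073603042)/5840372 ≈ 458.23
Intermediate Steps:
B(r) = -20
L(M, H) = 1/(-180*H - 20*M - 4/H) (L(M, H) = 1/(-4/H + (-20*M - 180*H)) = 1/(-4/H + (-180*H - 20*M)) = 1/(-180*H - 20*M - 4/H))
sqrt(L(-612, 291) + 209977) = sqrt(-1*291/(4 + 20*291*(-612 + 9*291)) + 209977) = sqrt(-1*291/(4 + 20*291*(-612 + 2619)) + 209977) = sqrt(-1*291/(4 + 20*291*2007) + 209977) = sqrt(-1*291/(4 + 11680740) + 209977) = sqrt(-1*291/11680744 + 209977) = sqrt(-1*291*1/11680744 + 209977) = sqrt(-291/11680744 + 209977) = sqrt(2452687582597/11680744) = sqrt(7162303941073603042)/5840372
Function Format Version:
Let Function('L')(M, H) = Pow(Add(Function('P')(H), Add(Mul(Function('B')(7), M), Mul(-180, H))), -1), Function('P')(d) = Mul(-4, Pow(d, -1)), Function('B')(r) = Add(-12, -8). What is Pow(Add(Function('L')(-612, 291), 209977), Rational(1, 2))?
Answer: Mul(Rational(1, 5840372), Pow(7162303941073603042, Rational(1, 2))) ≈ 458.23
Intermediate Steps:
Function('B')(r) = -20
Function('L')(M, H) = Pow(Add(Mul(-180, H), Mul(-20, M), Mul(-4, Pow(H, -1))), -1) (Function('L')(M, H) = Pow(Add(Mul(-4, Pow(H, -1)), Add(Mul(-20, M), Mul(-180, H))), -1) = Pow(Add(Mul(-4, Pow(H, -1)), Add(Mul(-180, H), Mul(-20, M))), -1) = Pow(Add(Mul(-180, H), Mul(-20, M), Mul(-4, Pow(H, -1))), -1))
Pow(Add(Function('L')(-612, 291), 209977), Rational(1, 2)) = Pow(Add(Mul(-1, 291, Pow(Add(4, Mul(20, 291, Add(-612, Mul(9, 291)))), -1)), 209977), Rational(1, 2)) = Pow(Add(Mul(-1, 291, Pow(Add(4, Mul(20, 291, Add(-612, 2619))), -1)), 209977), Rational(1, 2)) = Pow(Add(Mul(-1, 291, Pow(Add(4, Mul(20, 291, 2007)), -1)), 209977), Rational(1, 2)) = Pow(Add(Mul(-1, 291, Pow(Add(4, 11680740), -1)), 209977), Rational(1, 2)) = Pow(Add(Mul(-1, 291, Pow(11680744, -1)), 209977), Rational(1, 2)) = Pow(Add(Mul(-1, 291, Rational(1, 11680744)), 209977), Rational(1, 2)) = Pow(Add(Rational(-291, 11680744), 209977), Rational(1, 2)) = Pow(Rational(2452687582597, 11680744), Rational(1, 2)) = Mul(Rational(1, 5840372), Pow(7162303941073603042, Rational(1, 2)))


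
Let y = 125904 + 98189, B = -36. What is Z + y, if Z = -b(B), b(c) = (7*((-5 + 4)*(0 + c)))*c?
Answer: 233165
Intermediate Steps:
b(c) = -7*c² (b(c) = (7*(-c))*c = (-7*c)*c = -7*c²)
y = 224093
Z = 9072 (Z = -(-7)*(-36)² = -(-7)*1296 = -1*(-9072) = 9072)
Z + y = 9072 + 224093 = 233165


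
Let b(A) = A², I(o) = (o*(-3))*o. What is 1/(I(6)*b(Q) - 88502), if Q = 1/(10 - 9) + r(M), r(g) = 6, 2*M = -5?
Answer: -1/93794 ≈ -1.0662e-5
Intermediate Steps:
M = -5/2 (M = (½)*(-5) = -5/2 ≈ -2.5000)
I(o) = -3*o² (I(o) = (-3*o)*o = -3*o²)
Q = 7 (Q = 1/(10 - 9) + 6 = 1/1 + 6 = 1 + 6 = 7)
1/(I(6)*b(Q) - 88502) = 1/(-3*6²*7² - 88502) = 1/(-3*36*49 - 88502) = 1/(-108*49 - 88502) = 1/(-5292 - 88502) = 1/(-93794) = -1/93794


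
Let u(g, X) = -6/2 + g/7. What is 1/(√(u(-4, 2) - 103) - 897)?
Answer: -6279/5633009 - I*√5222/5633009 ≈ -0.0011147 - 1.2829e-5*I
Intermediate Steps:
u(g, X) = -3 + g/7 (u(g, X) = -6*½ + g*(⅐) = -3 + g/7)
1/(√(u(-4, 2) - 103) - 897) = 1/(√((-3 + (⅐)*(-4)) - 103) - 897) = 1/(√((-3 - 4/7) - 103) - 897) = 1/(√(-25/7 - 103) - 897) = 1/(√(-746/7) - 897) = 1/(I*√5222/7 - 897) = 1/(-897 + I*√5222/7)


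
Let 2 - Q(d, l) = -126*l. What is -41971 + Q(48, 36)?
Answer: -37433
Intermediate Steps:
Q(d, l) = 2 + 126*l (Q(d, l) = 2 - (-126)*l = 2 + 126*l)
-41971 + Q(48, 36) = -41971 + (2 + 126*36) = -41971 + (2 + 4536) = -41971 + 4538 = -37433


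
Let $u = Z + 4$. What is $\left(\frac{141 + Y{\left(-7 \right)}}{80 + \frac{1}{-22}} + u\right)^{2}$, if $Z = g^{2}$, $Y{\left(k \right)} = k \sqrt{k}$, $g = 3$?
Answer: $\frac{674222949}{3094081} - \frac{7998452 i \sqrt{7}}{3094081} \approx 217.91 - 6.8395 i$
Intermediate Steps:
$Y{\left(k \right)} = k^{\frac{3}{2}}$
$Z = 9$ ($Z = 3^{2} = 9$)
$u = 13$ ($u = 9 + 4 = 13$)
$\left(\frac{141 + Y{\left(-7 \right)}}{80 + \frac{1}{-22}} + u\right)^{2} = \left(\frac{141 + \left(-7\right)^{\frac{3}{2}}}{80 + \frac{1}{-22}} + 13\right)^{2} = \left(\frac{141 - 7 i \sqrt{7}}{80 - \frac{1}{22}} + 13\right)^{2} = \left(\frac{141 - 7 i \sqrt{7}}{\frac{1759}{22}} + 13\right)^{2} = \left(\left(141 - 7 i \sqrt{7}\right) \frac{22}{1759} + 13\right)^{2} = \left(\left(\frac{3102}{1759} - \frac{154 i \sqrt{7}}{1759}\right) + 13\right)^{2} = \left(\frac{25969}{1759} - \frac{154 i \sqrt{7}}{1759}\right)^{2}$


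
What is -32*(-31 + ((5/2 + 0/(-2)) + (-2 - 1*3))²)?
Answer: 792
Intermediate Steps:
-32*(-31 + ((5/2 + 0/(-2)) + (-2 - 1*3))²) = -32*(-31 + ((5*(½) + 0*(-½)) + (-2 - 3))²) = -32*(-31 + ((5/2 + 0) - 5)²) = -32*(-31 + (5/2 - 5)²) = -32*(-31 + (-5/2)²) = -32*(-31 + 25/4) = -32*(-99/4) = 792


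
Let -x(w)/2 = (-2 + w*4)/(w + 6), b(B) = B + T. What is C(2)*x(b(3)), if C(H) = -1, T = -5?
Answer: -5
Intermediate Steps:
b(B) = -5 + B (b(B) = B - 5 = -5 + B)
x(w) = -2*(-2 + 4*w)/(6 + w) (x(w) = -2*(-2 + w*4)/(w + 6) = -2*(-2 + 4*w)/(6 + w))
C(2)*x(b(3)) = -4*(1 - 2*(-5 + 3))/(6 + (-5 + 3)) = -4*(1 - 2*(-2))/(6 - 2) = -4*(1 + 4)/4 = -4*5/4 = -1*5 = -5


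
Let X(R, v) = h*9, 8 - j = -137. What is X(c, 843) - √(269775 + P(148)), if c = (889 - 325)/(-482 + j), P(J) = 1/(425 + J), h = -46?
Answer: -414 - 2*√22143739137/573 ≈ -933.40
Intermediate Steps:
j = 145 (j = 8 - 1*(-137) = 8 + 137 = 145)
c = -564/337 (c = (889 - 325)/(-482 + 145) = 564/(-337) = 564*(-1/337) = -564/337 ≈ -1.6736)
X(R, v) = -414 (X(R, v) = -46*9 = -414)
X(c, 843) - √(269775 + P(148)) = -414 - √(269775 + 1/(425 + 148)) = -414 - √(269775 + 1/573) = -414 - √(154581076/573) = -414 - 2*√22143739137/573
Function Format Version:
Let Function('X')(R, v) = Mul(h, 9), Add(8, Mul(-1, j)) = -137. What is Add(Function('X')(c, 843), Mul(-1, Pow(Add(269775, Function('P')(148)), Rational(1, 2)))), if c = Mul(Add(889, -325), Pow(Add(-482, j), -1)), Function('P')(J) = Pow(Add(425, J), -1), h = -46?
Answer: Add(-414, Mul(Rational(-2, 573), Pow(22143739137, Rational(1, 2)))) ≈ -933.40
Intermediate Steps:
j = 145 (j = Add(8, Mul(-1, -137)) = Add(8, 137) = 145)
c = Rational(-564, 337) (c = Mul(Add(889, -325), Pow(Add(-482, 145), -1)) = Mul(564, Pow(-337, -1)) = Mul(564, Rational(-1, 337)) = Rational(-564, 337) ≈ -1.6736)
Function('X')(R, v) = -414 (Function('X')(R, v) = Mul(-46, 9) = -414)
Add(Function('X')(c, 843), Mul(-1, Pow(Add(269775, Function('P')(148)), Rational(1, 2)))) = Add(-414, Mul(-1, Pow(Add(269775, Pow(Add(425, 148), -1)), Rational(1, 2)))) = Add(-414, Mul(-1, Pow(Add(269775, Pow(573, -1)), Rational(1, 2)))) = Add(-414, Mul(-1, Pow(Add(269775, Rational(1, 573)), Rational(1, 2)))) = Add(-414, Mul(-1, Pow(Rational(154581076, 573), Rational(1, 2)))) = Add(-414, Mul(-1, Mul(Rational(2, 573), Pow(22143739137, Rational(1, 2))))) = Add(-414, Mul(Rational(-2, 573), Pow(22143739137, Rational(1, 2))))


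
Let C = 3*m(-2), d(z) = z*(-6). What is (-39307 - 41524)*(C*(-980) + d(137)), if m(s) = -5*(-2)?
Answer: 2442874482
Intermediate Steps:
m(s) = 10
d(z) = -6*z
C = 30 (C = 3*10 = 30)
(-39307 - 41524)*(C*(-980) + d(137)) = (-39307 - 41524)*(30*(-980) - 6*137) = -80831*(-29400 - 822) = -80831*(-30222) = 2442874482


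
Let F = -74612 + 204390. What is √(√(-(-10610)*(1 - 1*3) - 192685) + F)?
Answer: √(129778 + I*√213905) ≈ 360.25 + 0.6419*I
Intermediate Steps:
F = 129778
√(√(-(-10610)*(1 - 1*3) - 192685) + F) = √(√(-(-10610)*(1 - 1*3) - 192685) + 129778) = √(√(-(-10610)*(1 - 3) - 192685) + 129778) = √(√(-(-10610)*(-2) - 192685) + 129778) = √(√(-1061*20 - 192685) + 129778) = √(√(-21220 - 192685) + 129778) = √(√(-213905) + 129778) = √(I*√213905 + 129778) = √(129778 + I*√213905)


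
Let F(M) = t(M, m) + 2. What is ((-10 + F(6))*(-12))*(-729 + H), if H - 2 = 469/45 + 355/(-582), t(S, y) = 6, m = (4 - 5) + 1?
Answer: -25044196/1455 ≈ -17213.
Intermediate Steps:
m = 0 (m = -1 + 1 = 0)
F(M) = 8 (F(M) = 6 + 2 = 8)
H = 103121/8730 (H = 2 + (469/45 + 355/(-582)) = 2 + (469*(1/45) + 355*(-1/582)) = 2 + (469/45 - 355/582) = 2 + 85661/8730 = 103121/8730 ≈ 11.812)
((-10 + F(6))*(-12))*(-729 + H) = ((-10 + 8)*(-12))*(-729 + 103121/8730) = -2*(-12)*(-6261049/8730) = 24*(-6261049/8730) = -25044196/1455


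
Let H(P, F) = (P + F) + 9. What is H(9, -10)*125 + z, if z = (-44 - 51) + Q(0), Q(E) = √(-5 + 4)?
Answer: 905 + I ≈ 905.0 + 1.0*I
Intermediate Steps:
Q(E) = I (Q(E) = √(-1) = I)
H(P, F) = 9 + F + P (H(P, F) = (F + P) + 9 = 9 + F + P)
z = -95 + I (z = (-44 - 51) + I = -95 + I ≈ -95.0 + 1.0*I)
H(9, -10)*125 + z = (9 - 10 + 9)*125 + (-95 + I) = 8*125 + (-95 + I) = 1000 + (-95 + I) = 905 + I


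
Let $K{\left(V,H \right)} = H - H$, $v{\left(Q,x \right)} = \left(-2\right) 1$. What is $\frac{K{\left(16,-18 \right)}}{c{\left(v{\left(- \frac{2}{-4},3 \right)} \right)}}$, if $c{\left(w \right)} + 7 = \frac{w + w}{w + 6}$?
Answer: $0$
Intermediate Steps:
$v{\left(Q,x \right)} = -2$
$K{\left(V,H \right)} = 0$
$c{\left(w \right)} = -7 + \frac{2 w}{6 + w}$ ($c{\left(w \right)} = -7 + \frac{w + w}{w + 6} = -7 + \frac{2 w}{6 + w}$)
$\frac{K{\left(16,-18 \right)}}{c{\left(v{\left(- \frac{2}{-4},3 \right)} \right)}} = \frac{0}{\frac{1}{6 - 2} \left(-42 - -10\right)} = \frac{0}{\frac{1}{4} \left(-42 + 10\right)} = \frac{0}{\frac{1}{4} \left(-32\right)} = \frac{0}{-8} = 0 \left(- \frac{1}{8}\right) = 0$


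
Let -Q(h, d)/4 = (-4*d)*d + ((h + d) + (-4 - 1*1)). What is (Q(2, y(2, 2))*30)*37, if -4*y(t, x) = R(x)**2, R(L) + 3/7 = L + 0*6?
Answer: 54814020/2401 ≈ 22830.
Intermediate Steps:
R(L) = -3/7 + L (R(L) = -3/7 + (L + 0*6) = -3/7 + (L + 0) = -3/7 + L)
y(t, x) = -(-3/7 + x)**2/4
Q(h, d) = 20 - 4*d - 4*h + 16*d**2 (Q(h, d) = -4*((-4*d)*d + ((h + d) + (-4 - 1*1))) = -4*(-4*d**2 + ((d + h) + (-4 - 1))) = -4*(-4*d**2 + ((d + h) - 5)) = -4*(-4*d**2 + (-5 + d + h)) = -4*(-5 + d + h - 4*d**2) = 20 - 4*d - 4*h + 16*d**2)
(Q(2, y(2, 2))*30)*37 = ((20 - (-1)*(-3 + 7*2)**2/49 - 4*2 + 16*(-(-3 + 7*2)**2/196)**2)*30)*37 = ((20 - (-1)*(-3 + 14)**2/49 - 8 + 16*(-(-3 + 14)**2/196)**2)*30)*37 = ((20 - (-1)*11**2/49 - 8 + 16*(-1/196*11**2)**2)*30)*37 = ((20 - (-1)*121/49 - 8 + 16*(-1/196*121)**2)*30)*37 = ((20 - 4*(-121/196) - 8 + 16*(-121/196)**2)*30)*37 = ((20 + 121/49 - 8 + 16*(14641/38416))*30)*37 = ((20 + 121/49 - 8 + 14641/2401)*30)*37 = ((49382/2401)*30)*37 = (1481460/2401)*37 = 54814020/2401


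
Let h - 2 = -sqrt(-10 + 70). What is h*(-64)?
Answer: -128 + 128*sqrt(15) ≈ 367.74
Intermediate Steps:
h = 2 - 2*sqrt(15) (h = 2 - sqrt(-10 + 70) = 2 - sqrt(60) = 2 - 2*sqrt(15) ≈ -5.7460)
h*(-64) = (2 - 2*sqrt(15))*(-64) = -128 + 128*sqrt(15)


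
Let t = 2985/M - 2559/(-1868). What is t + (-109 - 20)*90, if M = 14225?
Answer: -61692485049/5314460 ≈ -11608.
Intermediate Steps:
t = 8395551/5314460 (t = 2985/14225 - 2559/(-1868) = 2985*(1/14225) - 2559*(-1/1868) = 597/2845 + 2559/1868 = 8395551/5314460 ≈ 1.5798)
t + (-109 - 20)*90 = 8395551/5314460 + (-109 - 20)*90 = 8395551/5314460 - 129*90 = 8395551/5314460 - 11610 = -61692485049/5314460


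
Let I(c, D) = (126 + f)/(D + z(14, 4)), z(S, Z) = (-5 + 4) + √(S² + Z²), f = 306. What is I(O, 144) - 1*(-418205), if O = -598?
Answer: 8463276361/20237 - 864*√53/20237 ≈ 4.1821e+5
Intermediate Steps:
z(S, Z) = -1 + √(S² + Z²)
I(c, D) = 432/(-1 + D + 2*√53) (I(c, D) = (126 + 306)/(D + (-1 + √(14² + 4²))) = 432/(D + (-1 + √(196 + 16))) = 432/(D + (-1 + √212)) = 432/(D + (-1 + 2*√53)) = 432/(-1 + D + 2*√53))
I(O, 144) - 1*(-418205) = 432/(-1 + 144 + 2*√53) - 1*(-418205) = 432/(143 + 2*√53) + 418205 = 418205 + 432/(143 + 2*√53)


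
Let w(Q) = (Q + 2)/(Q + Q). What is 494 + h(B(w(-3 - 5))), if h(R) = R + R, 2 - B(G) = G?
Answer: 1989/4 ≈ 497.25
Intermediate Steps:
w(Q) = (2 + Q)/(2*Q) (w(Q) = (2 + Q)/((2*Q)) = (2 + Q)*(1/(2*Q)) = (2 + Q)/(2*Q))
B(G) = 2 - G
h(R) = 2*R
494 + h(B(w(-3 - 5))) = 494 + 2*(2 - (2 + (-3 - 5))/(2*(-3 - 5))) = 494 + 2*(2 - (2 - 8)/(2*(-8))) = 494 + 2*(2 - (-1)*(-6)/(2*8)) = 494 + 2*(2 - 1*3/8) = 494 + 2*(2 - 3/8) = 494 + 2*(13/8) = 494 + 13/4 = 1989/4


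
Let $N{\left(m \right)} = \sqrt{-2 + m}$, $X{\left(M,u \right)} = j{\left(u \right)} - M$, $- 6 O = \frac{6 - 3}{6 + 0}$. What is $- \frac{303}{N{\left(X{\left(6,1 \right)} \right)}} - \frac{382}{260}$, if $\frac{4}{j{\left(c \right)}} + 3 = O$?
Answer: $- \frac{191}{130} + \frac{303 i \sqrt{3182}}{172} \approx -1.4692 + 99.372 i$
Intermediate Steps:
$O = - \frac{1}{12}$ ($O = - \frac{\left(6 - 3\right) \frac{1}{6 + 0}}{6} = - \frac{3 \cdot \frac{1}{6}}{6} = \left(- \frac{1}{6}\right) \frac{1}{2} = - \frac{1}{12} \approx -0.083333$)
$j{\left(c \right)} = - \frac{48}{37}$ ($j{\left(c \right)} = \frac{4}{-3 - \frac{1}{12}} = \frac{4}{- \frac{37}{12}} = 4 \left(- \frac{12}{37}\right) = - \frac{48}{37}$)
$X{\left(M,u \right)} = - \frac{48}{37} - M$
$- \frac{303}{N{\left(X{\left(6,1 \right)} \right)}} - \frac{382}{260} = - \frac{303}{\sqrt{-2 - \frac{270}{37}}} - \frac{382}{260} = - \frac{303}{\sqrt{-2 - \frac{270}{37}}} - \frac{191}{130} = - \frac{303}{\sqrt{- \frac{344}{37}}} - \frac{191}{130} = - \frac{303}{\frac{2}{37} i \sqrt{3182}} - \frac{191}{130} = - 303 \left(- \frac{i \sqrt{3182}}{172}\right) - \frac{191}{130} = \frac{303 i \sqrt{3182}}{172} - \frac{191}{130} = - \frac{191}{130} + \frac{303 i \sqrt{3182}}{172}$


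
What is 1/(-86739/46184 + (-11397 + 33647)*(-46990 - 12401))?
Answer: -46184/61029835340739 ≈ -7.5674e-10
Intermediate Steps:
1/(-86739/46184 + (-11397 + 33647)*(-46990 - 12401)) = 1/(-86739*1/46184 + 22250*(-59391)) = 1/(-86739/46184 - 1321449750) = 1/(-61029835340739/46184) = -46184/61029835340739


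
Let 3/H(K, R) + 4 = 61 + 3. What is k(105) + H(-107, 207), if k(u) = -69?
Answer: -1379/20 ≈ -68.950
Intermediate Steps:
H(K, R) = 1/20 (H(K, R) = 3/(-4 + (61 + 3)) = 3/(-4 + 64) = 3/60 = 3*(1/60) = 1/20)
k(105) + H(-107, 207) = -69 + 1/20 = -1379/20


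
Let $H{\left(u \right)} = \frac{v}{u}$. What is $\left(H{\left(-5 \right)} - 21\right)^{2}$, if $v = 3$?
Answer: $\frac{11664}{25} \approx 466.56$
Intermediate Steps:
$H{\left(u \right)} = \frac{3}{u}$
$\left(H{\left(-5 \right)} - 21\right)^{2} = \left(\frac{3}{-5} - 21\right)^{2} = \left(3 \left(- \frac{1}{5}\right) - 21\right)^{2} = \left(- \frac{3}{5} - 21\right)^{2} = \left(- \frac{108}{5}\right)^{2} = \frac{11664}{25}$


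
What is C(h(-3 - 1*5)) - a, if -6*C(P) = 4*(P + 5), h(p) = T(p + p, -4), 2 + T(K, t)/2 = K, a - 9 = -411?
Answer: 1268/3 ≈ 422.67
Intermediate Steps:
a = -402 (a = 9 - 411 = -402)
T(K, t) = -4 + 2*K
h(p) = -4 + 4*p (h(p) = -4 + 2*(p + p) = -4 + 2*(2*p) = -4 + 4*p)
C(P) = -10/3 - 2*P/3 (C(P) = -2*(P + 5)/3 = -2*(5 + P)/3 = -(20 + 4*P)/6 = -10/3 - 2*P/3)
C(h(-3 - 1*5)) - a = (-10/3 - 2*(-4 + 4*(-3 - 1*5))/3) - 1*(-402) = (-10/3 - 2*(-4 + 4*(-3 - 5))/3) + 402 = (-10/3 - 2*(-4 + 4*(-8))/3) + 402 = (-10/3 - 2*(-4 - 32)/3) + 402 = (-10/3 - ⅔*(-36)) + 402 = (-10/3 + 24) + 402 = 62/3 + 402 = 1268/3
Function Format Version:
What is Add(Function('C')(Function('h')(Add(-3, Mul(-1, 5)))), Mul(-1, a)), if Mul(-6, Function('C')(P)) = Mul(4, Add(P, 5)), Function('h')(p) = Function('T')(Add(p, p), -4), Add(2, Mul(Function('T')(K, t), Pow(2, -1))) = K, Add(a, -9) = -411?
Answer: Rational(1268, 3) ≈ 422.67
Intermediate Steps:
a = -402 (a = Add(9, -411) = -402)
Function('T')(K, t) = Add(-4, Mul(2, K))
Function('h')(p) = Add(-4, Mul(4, p)) (Function('h')(p) = Add(-4, Mul(2, Add(p, p))) = Add(-4, Mul(2, Mul(2, p))) = Add(-4, Mul(4, p)))
Function('C')(P) = Add(Rational(-10, 3), Mul(Rational(-2, 3), P)) (Function('C')(P) = Mul(Rational(-1, 6), Mul(4, Add(P, 5))) = Mul(Rational(-1, 6), Mul(4, Add(5, P))) = Mul(Rational(-1, 6), Add(20, Mul(4, P))) = Add(Rational(-10, 3), Mul(Rational(-2, 3), P)))
Add(Function('C')(Function('h')(Add(-3, Mul(-1, 5)))), Mul(-1, a)) = Add(Add(Rational(-10, 3), Mul(Rational(-2, 3), Add(-4, Mul(4, Add(-3, Mul(-1, 5)))))), Mul(-1, -402)) = Add(Add(Rational(-10, 3), Mul(Rational(-2, 3), Add(-4, Mul(4, Add(-3, -5))))), 402) = Add(Add(Rational(-10, 3), Mul(Rational(-2, 3), Add(-4, Mul(4, -8)))), 402) = Add(Add(Rational(-10, 3), Mul(Rational(-2, 3), Add(-4, -32))), 402) = Add(Add(Rational(-10, 3), Mul(Rational(-2, 3), -36)), 402) = Add(Add(Rational(-10, 3), 24), 402) = Add(Rational(62, 3), 402) = Rational(1268, 3)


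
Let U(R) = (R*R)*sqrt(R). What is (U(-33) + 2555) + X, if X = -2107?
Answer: 448 + 1089*I*sqrt(33) ≈ 448.0 + 6255.8*I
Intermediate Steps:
U(R) = R**(5/2) (U(R) = R**2*sqrt(R) = R**(5/2))
(U(-33) + 2555) + X = ((-33)**(5/2) + 2555) - 2107 = (1089*I*sqrt(33) + 2555) - 2107 = (2555 + 1089*I*sqrt(33)) - 2107 = 448 + 1089*I*sqrt(33)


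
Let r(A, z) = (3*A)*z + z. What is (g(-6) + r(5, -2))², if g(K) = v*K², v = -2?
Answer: 10816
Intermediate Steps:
r(A, z) = z + 3*A*z (r(A, z) = 3*A*z + z = z + 3*A*z)
g(K) = -2*K²
(g(-6) + r(5, -2))² = (-2*(-6)² - 2*(1 + 3*5))² = (-2*36 - 2*(1 + 15))² = (-72 - 2*16)² = (-72 - 32)² = (-104)² = 10816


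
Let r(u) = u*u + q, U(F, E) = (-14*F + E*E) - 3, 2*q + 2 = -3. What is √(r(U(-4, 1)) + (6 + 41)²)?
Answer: √20490/2 ≈ 71.572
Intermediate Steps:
q = -5/2 (q = -1 + (½)*(-3) = -1 - 3/2 = -5/2 ≈ -2.5000)
U(F, E) = -3 + E² - 14*F (U(F, E) = (-14*F + E²) - 3 = (E² - 14*F) - 3 = -3 + E² - 14*F)
r(u) = -5/2 + u² (r(u) = u*u - 5/2 = u² - 5/2 = -5/2 + u²)
√(r(U(-4, 1)) + (6 + 41)²) = √((-5/2 + (-3 + 1² - 14*(-4))²) + (6 + 41)²) = √((-5/2 + (-3 + 1 + 56)²) + 47²) = √((-5/2 + 54²) + 2209) = √((-5/2 + 2916) + 2209) = √(5827/2 + 2209) = √(10245/2) = √20490/2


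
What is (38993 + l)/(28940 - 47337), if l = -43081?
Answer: 4088/18397 ≈ 0.22221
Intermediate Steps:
(38993 + l)/(28940 - 47337) = (38993 - 43081)/(28940 - 47337) = -4088/(-18397) = -4088*(-1/18397) = 4088/18397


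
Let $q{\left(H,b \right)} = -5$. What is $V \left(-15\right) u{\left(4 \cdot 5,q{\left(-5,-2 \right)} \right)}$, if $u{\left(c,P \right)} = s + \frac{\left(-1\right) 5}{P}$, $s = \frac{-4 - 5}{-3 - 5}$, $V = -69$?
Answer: $\frac{17595}{8} \approx 2199.4$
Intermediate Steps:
$s = \frac{9}{8}$ ($s = - \frac{9}{-8} = \left(-9\right) \left(- \frac{1}{8}\right) = \frac{9}{8} \approx 1.125$)
$u{\left(c,P \right)} = \frac{9}{8} - \frac{5}{P}$ ($u{\left(c,P \right)} = \frac{9}{8} + \frac{\left(-1\right) 5}{P} = \frac{9}{8} - \frac{5}{P}$)
$V \left(-15\right) u{\left(4 \cdot 5,q{\left(-5,-2 \right)} \right)} = \left(-69\right) \left(-15\right) \left(\frac{9}{8} - \frac{5}{-5}\right) = 1035 \left(\frac{9}{8} - -1\right) = 1035 \left(\frac{9}{8} + 1\right) = 1035 \cdot \frac{17}{8} = \frac{17595}{8}$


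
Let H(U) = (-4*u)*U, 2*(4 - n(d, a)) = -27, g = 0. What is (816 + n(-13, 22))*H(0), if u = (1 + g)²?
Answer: 0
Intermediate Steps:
n(d, a) = 35/2 (n(d, a) = 4 - ½*(-27) = 4 + 27/2 = 35/2)
u = 1 (u = (1 + 0)² = 1² = 1)
H(U) = -4*U (H(U) = (-4*1)*U = -4*U)
(816 + n(-13, 22))*H(0) = (816 + 35/2)*(-4*0) = (1667/2)*0 = 0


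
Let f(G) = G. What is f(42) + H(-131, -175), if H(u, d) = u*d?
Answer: 22967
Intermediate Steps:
H(u, d) = d*u
f(42) + H(-131, -175) = 42 - 175*(-131) = 42 + 22925 = 22967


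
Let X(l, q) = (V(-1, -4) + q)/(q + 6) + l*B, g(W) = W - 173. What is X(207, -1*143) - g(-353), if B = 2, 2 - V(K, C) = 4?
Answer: 128925/137 ≈ 941.06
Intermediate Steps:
V(K, C) = -2 (V(K, C) = 2 - 1*4 = 2 - 4 = -2)
g(W) = -173 + W
X(l, q) = 2*l + (-2 + q)/(6 + q) (X(l, q) = (-2 + q)/(q + 6) + l*2 = (-2 + q)/(6 + q) + 2*l = 2*l + (-2 + q)/(6 + q))
X(207, -1*143) - g(-353) = (-2 - 1*143 + 12*207 + 2*207*(-1*143))/(6 - 1*143) - (-173 - 353) = (-2 - 143 + 2484 + 2*207*(-143))/(6 - 143) - 1*(-526) = (-2 - 143 + 2484 - 59202)/(-137) + 526 = -1/137*(-56863) + 526 = 56863/137 + 526 = 128925/137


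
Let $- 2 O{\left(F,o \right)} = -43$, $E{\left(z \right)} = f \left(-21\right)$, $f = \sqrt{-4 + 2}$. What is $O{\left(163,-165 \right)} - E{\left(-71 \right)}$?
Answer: $\frac{43}{2} + 21 i \sqrt{2} \approx 21.5 + 29.698 i$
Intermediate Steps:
$f = i \sqrt{2}$ ($f = \sqrt{-2} = i \sqrt{2} \approx 1.4142 i$)
$E{\left(z \right)} = - 21 i \sqrt{2}$ ($E{\left(z \right)} = i \sqrt{2} \left(-21\right) = - 21 i \sqrt{2}$)
$O{\left(F,o \right)} = \frac{43}{2}$ ($O{\left(F,o \right)} = \left(- \frac{1}{2}\right) \left(-43\right) = \frac{43}{2}$)
$O{\left(163,-165 \right)} - E{\left(-71 \right)} = \frac{43}{2} - - 21 i \sqrt{2} = \frac{43}{2} + 21 i \sqrt{2}$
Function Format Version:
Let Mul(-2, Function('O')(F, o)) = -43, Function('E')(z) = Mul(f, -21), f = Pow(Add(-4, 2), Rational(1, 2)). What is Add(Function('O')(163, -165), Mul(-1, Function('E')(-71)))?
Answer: Add(Rational(43, 2), Mul(21, I, Pow(2, Rational(1, 2)))) ≈ Add(21.500, Mul(29.698, I))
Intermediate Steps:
f = Mul(I, Pow(2, Rational(1, 2))) (f = Pow(-2, Rational(1, 2)) = Mul(I, Pow(2, Rational(1, 2))) ≈ Mul(1.4142, I))
Function('E')(z) = Mul(-21, I, Pow(2, Rational(1, 2))) (Function('E')(z) = Mul(Mul(I, Pow(2, Rational(1, 2))), -21) = Mul(-21, I, Pow(2, Rational(1, 2))))
Function('O')(F, o) = Rational(43, 2) (Function('O')(F, o) = Mul(Rational(-1, 2), -43) = Rational(43, 2))
Add(Function('O')(163, -165), Mul(-1, Function('E')(-71))) = Add(Rational(43, 2), Mul(-1, Mul(-21, I, Pow(2, Rational(1, 2))))) = Add(Rational(43, 2), Mul(21, I, Pow(2, Rational(1, 2))))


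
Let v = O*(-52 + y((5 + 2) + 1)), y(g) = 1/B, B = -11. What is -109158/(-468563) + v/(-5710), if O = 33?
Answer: 1428751977/2675494730 ≈ 0.53401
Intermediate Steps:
y(g) = -1/11 (y(g) = 1/(-11) = -1/11)
v = -1719 (v = 33*(-52 - 1/11) = 33*(-573/11) = -1719)
-109158/(-468563) + v/(-5710) = -109158/(-468563) - 1719/(-5710) = -109158*(-1/468563) - 1719*(-1/5710) = 109158/468563 + 1719/5710 = 1428751977/2675494730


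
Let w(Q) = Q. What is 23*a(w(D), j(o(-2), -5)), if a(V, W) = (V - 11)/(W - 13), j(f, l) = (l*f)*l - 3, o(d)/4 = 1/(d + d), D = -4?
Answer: 345/41 ≈ 8.4146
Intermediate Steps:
o(d) = 2/d (o(d) = 4/(d + d) = 4/((2*d)) = 4*(1/(2*d)) = 2/d)
j(f, l) = -3 + f*l² (j(f, l) = (f*l)*l - 3 = f*l² - 3 = -3 + f*l²)
a(V, W) = (-11 + V)/(-13 + W)
23*a(w(D), j(o(-2), -5)) = 23*((-11 - 4)/(-13 + (-3 + (2/(-2))*(-5)²))) = 23*(-15/(-13 + (-3 + (2*(-½))*25))) = 23*(-15/(-13 + (-3 - 1*25))) = 23*(-15/(-13 + (-3 - 25))) = 23*(-15/(-13 - 28)) = 23*(-15/(-41)) = 23*(-1/41*(-15)) = 23*(15/41) = 345/41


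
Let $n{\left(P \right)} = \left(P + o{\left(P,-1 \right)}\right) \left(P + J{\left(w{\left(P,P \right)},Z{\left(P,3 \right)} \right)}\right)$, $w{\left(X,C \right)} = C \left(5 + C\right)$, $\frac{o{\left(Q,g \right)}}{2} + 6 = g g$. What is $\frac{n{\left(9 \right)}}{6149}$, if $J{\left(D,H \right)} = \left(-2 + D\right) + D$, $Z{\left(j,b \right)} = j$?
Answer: $- \frac{259}{6149} \approx -0.042121$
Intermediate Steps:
$o{\left(Q,g \right)} = -12 + 2 g^{2}$ ($o{\left(Q,g \right)} = -12 + 2 g g = -12 + 2 g^{2}$)
$J{\left(D,H \right)} = -2 + 2 D$
$n{\left(P \right)} = \left(-10 + P\right) \left(-2 + P + 2 P \left(5 + P\right)\right)$ ($n{\left(P \right)} = \left(P - \left(12 - 2 \left(-1\right)^{2}\right)\right) \left(P + \left(-2 + 2 P \left(5 + P\right)\right)\right) = \left(P + \left(-12 + 2 \cdot 1\right)\right) \left(P + \left(-2 + 2 P \left(5 + P\right)\right)\right) = \left(P + \left(-12 + 2\right)\right) \left(-2 + P + 2 P \left(5 + P\right)\right) = \left(P - 10\right) \left(-2 + P + 2 P \left(5 + P\right)\right) = \left(-10 + P\right) \left(-2 + P + 2 P \left(5 + P\right)\right)$)
$\frac{n{\left(9 \right)}}{6149} = \frac{20 - 1008 - 9 \cdot 9^{2} + 2 \cdot 9^{3}}{6149} = \left(20 - 1008 - 729 + 2 \cdot 729\right) \frac{1}{6149} = \left(20 - 1008 - 729 + 1458\right) \frac{1}{6149} = \left(-259\right) \frac{1}{6149} = - \frac{259}{6149}$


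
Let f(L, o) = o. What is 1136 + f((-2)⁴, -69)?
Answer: 1067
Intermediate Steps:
1136 + f((-2)⁴, -69) = 1136 - 69 = 1067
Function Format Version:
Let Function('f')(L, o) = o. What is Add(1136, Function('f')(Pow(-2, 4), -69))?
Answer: 1067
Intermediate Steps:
Add(1136, Function('f')(Pow(-2, 4), -69)) = Add(1136, -69) = 1067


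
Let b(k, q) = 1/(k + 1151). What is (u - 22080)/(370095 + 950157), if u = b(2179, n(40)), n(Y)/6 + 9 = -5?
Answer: -73526399/4396439160 ≈ -0.016724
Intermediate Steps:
n(Y) = -84 (n(Y) = -54 + 6*(-5) = -54 - 30 = -84)
b(k, q) = 1/(1151 + k)
u = 1/3330 (u = 1/(1151 + 2179) = 1/3330 ≈ 0.00030030)
(u - 22080)/(370095 + 950157) = (1/3330 - 22080)/(370095 + 950157) = -73526399/3330/1320252 = -73526399/3330*1/1320252 = -73526399/4396439160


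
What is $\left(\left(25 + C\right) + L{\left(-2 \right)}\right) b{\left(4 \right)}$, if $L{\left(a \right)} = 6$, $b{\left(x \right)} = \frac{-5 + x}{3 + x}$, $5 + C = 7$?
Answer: $- \frac{33}{7} \approx -4.7143$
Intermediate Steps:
$C = 2$ ($C = -5 + 7 = 2$)
$b{\left(x \right)} = \frac{-5 + x}{3 + x}$
$\left(\left(25 + C\right) + L{\left(-2 \right)}\right) b{\left(4 \right)} = \left(\left(25 + 2\right) + 6\right) \frac{-5 + 4}{3 + 4} = \left(27 + 6\right) \frac{1}{7} \left(-1\right) = 33 \cdot \frac{1}{7} \left(-1\right) = 33 \left(- \frac{1}{7}\right) = - \frac{33}{7}$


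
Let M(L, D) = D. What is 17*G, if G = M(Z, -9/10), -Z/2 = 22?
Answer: -153/10 ≈ -15.300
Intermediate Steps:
Z = -44 (Z = -2*22 = -44)
G = -9/10 ≈ -0.90000
17*G = 17*(-9/10) = -153/10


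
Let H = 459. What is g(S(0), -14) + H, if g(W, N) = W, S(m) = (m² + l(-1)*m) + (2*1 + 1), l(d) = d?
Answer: 462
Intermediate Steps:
S(m) = 3 + m² - m (S(m) = (m² - m) + (2*1 + 1) = (m² - m) + (2 + 1) = (m² - m) + 3 = 3 + m² - m)
g(S(0), -14) + H = (3 + 0² - 1*0) + 459 = (3 + 0 + 0) + 459 = 3 + 459 = 462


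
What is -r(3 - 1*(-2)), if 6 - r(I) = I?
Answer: -1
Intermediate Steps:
r(I) = 6 - I
-r(3 - 1*(-2)) = -(6 - (3 - 1*(-2))) = -(6 - (3 + 2)) = -(6 - 1*5) = -(6 - 5) = -1*1 = -1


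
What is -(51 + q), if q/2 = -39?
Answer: 27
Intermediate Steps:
q = -78 (q = 2*(-39) = -78)
-(51 + q) = -(51 - 78) = -1*(-27) = 27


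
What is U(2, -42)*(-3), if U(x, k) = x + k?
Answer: 120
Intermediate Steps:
U(x, k) = k + x
U(2, -42)*(-3) = (-42 + 2)*(-3) = -40*(-3) = 120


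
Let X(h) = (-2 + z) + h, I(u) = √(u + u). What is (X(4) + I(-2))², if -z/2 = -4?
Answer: 96 + 40*I ≈ 96.0 + 40.0*I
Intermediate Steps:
z = 8 (z = -2*(-4) = 8)
I(u) = √2*√u (I(u) = √(2*u) = √2*√u)
X(h) = 6 + h (X(h) = (-2 + 8) + h = 6 + h)
(X(4) + I(-2))² = ((6 + 4) + √2*√(-2))² = (10 + √2*(I*√2))² = (10 + 2*I)²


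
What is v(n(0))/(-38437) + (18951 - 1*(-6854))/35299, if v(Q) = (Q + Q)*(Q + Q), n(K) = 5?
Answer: 988336885/1356787663 ≈ 0.72844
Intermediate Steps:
v(Q) = 4*Q**2 (v(Q) = (2*Q)*(2*Q) = 4*Q**2)
v(n(0))/(-38437) + (18951 - 1*(-6854))/35299 = (4*5**2)/(-38437) + (18951 - 1*(-6854))/35299 = (4*25)*(-1/38437) + (18951 + 6854)*(1/35299) = 100*(-1/38437) + 25805*(1/35299) = -100/38437 + 25805/35299 = 988336885/1356787663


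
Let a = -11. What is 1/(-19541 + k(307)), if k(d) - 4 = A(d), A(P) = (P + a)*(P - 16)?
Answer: 1/66599 ≈ 1.5015e-5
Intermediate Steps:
A(P) = (-16 + P)*(-11 + P) (A(P) = (P - 11)*(P - 16) = (-11 + P)*(-16 + P) = (-16 + P)*(-11 + P))
k(d) = 180 + d² - 27*d (k(d) = 4 + (176 + d² - 27*d) = 180 + d² - 27*d)
1/(-19541 + k(307)) = 1/(-19541 + (180 + 307² - 27*307)) = 1/(-19541 + (180 + 94249 - 8289)) = 1/(-19541 + 86140) = 1/66599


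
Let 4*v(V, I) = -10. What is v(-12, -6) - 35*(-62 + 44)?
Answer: 1255/2 ≈ 627.50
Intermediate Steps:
v(V, I) = -5/2 (v(V, I) = (¼)*(-10) = -5/2)
v(-12, -6) - 35*(-62 + 44) = -5/2 - 35*(-62 + 44) = -5/2 - 35*(-18) = -5/2 + 630 = 1255/2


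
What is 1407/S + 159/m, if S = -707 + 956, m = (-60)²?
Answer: 567199/99600 ≈ 5.6948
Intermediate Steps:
m = 3600
S = 249
1407/S + 159/m = 1407/249 + 159/3600 = 1407*(1/249) + 159*(1/3600) = 469/83 + 53/1200 = 567199/99600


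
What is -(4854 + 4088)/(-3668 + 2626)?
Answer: 4471/521 ≈ 8.5816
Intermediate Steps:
-(4854 + 4088)/(-3668 + 2626) = -8942/(-1042) = -8942*(-1)/1042 = -1*(-4471/521) = 4471/521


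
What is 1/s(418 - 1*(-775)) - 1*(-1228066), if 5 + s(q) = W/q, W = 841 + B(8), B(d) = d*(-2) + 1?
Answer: 6311029981/5139 ≈ 1.2281e+6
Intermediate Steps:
B(d) = 1 - 2*d (B(d) = -2*d + 1 = 1 - 2*d)
W = 826 (W = 841 + (1 - 2*8) = 841 + (1 - 16) = 841 - 15 = 826)
s(q) = -5 + 826/q
1/s(418 - 1*(-775)) - 1*(-1228066) = 1/(-5 + 826/(418 - 1*(-775))) - 1*(-1228066) = 1/(-5 + 826/(418 + 775)) + 1228066 = 1/(-5 + 826/1193) + 1228066 = 1/(-5139/1193) + 1228066 = -1193/5139 + 1228066 = 6311029981/5139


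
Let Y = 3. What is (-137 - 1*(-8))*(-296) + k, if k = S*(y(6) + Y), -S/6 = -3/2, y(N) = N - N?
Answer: 38211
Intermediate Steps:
y(N) = 0
S = 9 (S = -(-18)/2 = -6*(-3/2) = 9)
k = 27 (k = 9*(0 + 3) = 9*3 = 27)
(-137 - 1*(-8))*(-296) + k = (-137 - 1*(-8))*(-296) + 27 = (-137 + 8)*(-296) + 27 = -129*(-296) + 27 = 38184 + 27 = 38211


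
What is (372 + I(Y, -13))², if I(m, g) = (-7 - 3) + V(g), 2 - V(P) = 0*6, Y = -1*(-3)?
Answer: 132496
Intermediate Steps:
Y = 3
V(P) = 2 (V(P) = 2 - 0*6 = 2 - 1*0 = 2 + 0 = 2)
I(m, g) = -8 (I(m, g) = (-7 - 3) + 2 = -10 + 2 = -8)
(372 + I(Y, -13))² = (372 - 8)² = 364² = 132496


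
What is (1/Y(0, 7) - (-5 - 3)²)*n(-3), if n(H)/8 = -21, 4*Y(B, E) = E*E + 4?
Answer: 569184/53 ≈ 10739.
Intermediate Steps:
Y(B, E) = 1 + E²/4 (Y(B, E) = (E*E + 4)/4 = (E² + 4)/4 = (4 + E²)/4 = 1 + E²/4)
n(H) = -168 (n(H) = 8*(-21) = -168)
(1/Y(0, 7) - (-5 - 3)²)*n(-3) = (1/(1 + (¼)*7²) - (-5 - 3)²)*(-168) = (1/(1 + (¼)*49) - 1*(-8)²)*(-168) = (1/(1 + 49/4) - 1*64)*(-168) = (1/(53/4) - 64)*(-168) = (4/53 - 64)*(-168) = -3388/53*(-168) = 569184/53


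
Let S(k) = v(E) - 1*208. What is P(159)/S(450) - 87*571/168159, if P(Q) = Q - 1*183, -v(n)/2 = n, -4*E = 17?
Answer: -1305499/7455049 ≈ -0.17512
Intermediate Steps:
E = -17/4 (E = -¼*17 = -17/4 ≈ -4.2500)
v(n) = -2*n
S(k) = -399/2 (S(k) = -2*(-17/4) - 1*208 = 17/2 - 208 = -399/2)
P(Q) = -183 + Q (P(Q) = Q - 183 = -183 + Q)
P(159)/S(450) - 87*571/168159 = (-183 + 159)/(-399/2) - 87*571/168159 = -24*(-2/399) - 49677*1/168159 = 16/133 - 16559/56053 = -1305499/7455049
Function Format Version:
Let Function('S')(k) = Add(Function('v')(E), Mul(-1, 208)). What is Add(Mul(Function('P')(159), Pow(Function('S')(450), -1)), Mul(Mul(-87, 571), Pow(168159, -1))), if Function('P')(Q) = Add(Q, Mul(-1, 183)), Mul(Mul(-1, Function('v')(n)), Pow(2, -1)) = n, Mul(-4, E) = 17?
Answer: Rational(-1305499, 7455049) ≈ -0.17512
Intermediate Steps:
E = Rational(-17, 4) (E = Mul(Rational(-1, 4), 17) = Rational(-17, 4) ≈ -4.2500)
Function('v')(n) = Mul(-2, n)
Function('S')(k) = Rational(-399, 2) (Function('S')(k) = Add(Mul(-2, Rational(-17, 4)), Mul(-1, 208)) = Add(Rational(17, 2), -208) = Rational(-399, 2))
Function('P')(Q) = Add(-183, Q) (Function('P')(Q) = Add(Q, -183) = Add(-183, Q))
Add(Mul(Function('P')(159), Pow(Function('S')(450), -1)), Mul(Mul(-87, 571), Pow(168159, -1))) = Add(Mul(Add(-183, 159), Pow(Rational(-399, 2), -1)), Mul(Mul(-87, 571), Pow(168159, -1))) = Add(Mul(-24, Rational(-2, 399)), Mul(-49677, Rational(1, 168159))) = Add(Rational(16, 133), Rational(-16559, 56053)) = Rational(-1305499, 7455049)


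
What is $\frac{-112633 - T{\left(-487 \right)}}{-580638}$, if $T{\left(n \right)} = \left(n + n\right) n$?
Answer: $\frac{195657}{193546} \approx 1.0109$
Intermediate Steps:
$T{\left(n \right)} = 2 n^{2}$ ($T{\left(n \right)} = 2 n n = 2 n^{2}$)
$\frac{-112633 - T{\left(-487 \right)}}{-580638} = \frac{-112633 - 2 \left(-487\right)^{2}}{-580638} = \left(-112633 - 2 \cdot 237169\right) \left(- \frac{1}{580638}\right) = \left(-112633 - 474338\right) \left(- \frac{1}{580638}\right) = \left(-586971\right) \left(- \frac{1}{580638}\right) = \frac{195657}{193546}$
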